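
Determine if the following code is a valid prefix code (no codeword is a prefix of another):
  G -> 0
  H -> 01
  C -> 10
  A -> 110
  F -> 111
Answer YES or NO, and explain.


Checking each pair (does one codeword prefix another?):
  G='0' vs H='01': prefix -- VIOLATION

NO -- this is NOT a valid prefix code. G (0) is a prefix of H (01).


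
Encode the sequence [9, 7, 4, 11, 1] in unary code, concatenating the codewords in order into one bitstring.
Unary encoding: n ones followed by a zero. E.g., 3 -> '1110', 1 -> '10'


Encode each number as n ones followed by a terminating 0:
  9 -> 1111111110 (10 bits)
  7 -> 11111110 (8 bits)
  4 -> 11110 (5 bits)
  11 -> 111111111110 (12 bits)
  1 -> 10 (2 bits)
Total length = 10 + 8 + 5 + 12 + 2 = 37 bits.

Unary([9, 7, 4, 11, 1]) = 1111111110111111101111011111111111010 (37 bits)


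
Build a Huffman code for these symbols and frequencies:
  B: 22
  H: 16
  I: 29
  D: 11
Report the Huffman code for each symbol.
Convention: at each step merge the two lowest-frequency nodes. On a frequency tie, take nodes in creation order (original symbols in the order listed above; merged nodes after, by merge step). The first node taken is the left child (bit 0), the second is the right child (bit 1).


Huffman tree construction:
Step 1: Merge D(11) + H(16) = 27
Step 2: Merge B(22) + (D+H)(27) = 49
Step 3: Merge I(29) + (B+(D+H))(49) = 78
Read each symbol's code off the tree from the root (left child = 0, right child = 1).

Codes:
  B: 10 (length 2)
  H: 111 (length 3)
  I: 0 (length 1)
  D: 110 (length 3)
Average code length: 154/78 = 1.9744 bits/symbol


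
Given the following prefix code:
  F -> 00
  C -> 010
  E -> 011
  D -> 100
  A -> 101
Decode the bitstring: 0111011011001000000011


Decoding step by step:
Bits 011 -> E
Bits 101 -> A
Bits 101 -> A
Bits 100 -> D
Bits 100 -> D
Bits 00 -> F
Bits 00 -> F
Bits 011 -> E


Decoded message: EAADDFFE


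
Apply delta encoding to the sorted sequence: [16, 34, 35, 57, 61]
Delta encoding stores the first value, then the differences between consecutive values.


First value: 16
Deltas:
  34 - 16 = 18
  35 - 34 = 1
  57 - 35 = 22
  61 - 57 = 4


Delta encoded: [16, 18, 1, 22, 4]


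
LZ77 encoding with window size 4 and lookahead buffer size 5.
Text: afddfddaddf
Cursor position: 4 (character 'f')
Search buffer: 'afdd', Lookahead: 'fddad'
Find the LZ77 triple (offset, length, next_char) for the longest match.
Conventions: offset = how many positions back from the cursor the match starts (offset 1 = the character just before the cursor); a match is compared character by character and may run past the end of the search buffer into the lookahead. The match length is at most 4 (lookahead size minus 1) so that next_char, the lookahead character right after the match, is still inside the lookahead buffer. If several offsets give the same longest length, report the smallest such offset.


Try each offset into the search buffer:
  offset=1 (pos 3, char 'd'): match length 0
  offset=2 (pos 2, char 'd'): match length 0
  offset=3 (pos 1, char 'f'): match length 3
  offset=4 (pos 0, char 'a'): match length 0
Longest match has length 3 at offset 3.
next_char = character at position 4 + 3 = 7 -> 'a'

Best match: offset=3, length=3 (matching 'fdd' starting at position 1)
LZ77 triple: (3, 3, 'a')


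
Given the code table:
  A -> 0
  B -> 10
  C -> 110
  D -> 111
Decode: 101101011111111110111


Decoding:
10 -> B
110 -> C
10 -> B
111 -> D
111 -> D
111 -> D
10 -> B
111 -> D


Result: BCBDDDBD


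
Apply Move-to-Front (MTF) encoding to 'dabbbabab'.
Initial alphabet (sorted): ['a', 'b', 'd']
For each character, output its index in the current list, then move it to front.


MTF encoding:
'd': index 2 in ['a', 'b', 'd'] -> ['d', 'a', 'b']
'a': index 1 in ['d', 'a', 'b'] -> ['a', 'd', 'b']
'b': index 2 in ['a', 'd', 'b'] -> ['b', 'a', 'd']
'b': index 0 in ['b', 'a', 'd'] -> ['b', 'a', 'd']
'b': index 0 in ['b', 'a', 'd'] -> ['b', 'a', 'd']
'a': index 1 in ['b', 'a', 'd'] -> ['a', 'b', 'd']
'b': index 1 in ['a', 'b', 'd'] -> ['b', 'a', 'd']
'a': index 1 in ['b', 'a', 'd'] -> ['a', 'b', 'd']
'b': index 1 in ['a', 'b', 'd'] -> ['b', 'a', 'd']


Output: [2, 1, 2, 0, 0, 1, 1, 1, 1]


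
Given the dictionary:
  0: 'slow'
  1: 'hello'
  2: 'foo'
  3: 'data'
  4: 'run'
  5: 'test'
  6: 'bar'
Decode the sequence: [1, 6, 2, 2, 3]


Look up each index in the dictionary:
  1 -> 'hello'
  6 -> 'bar'
  2 -> 'foo'
  2 -> 'foo'
  3 -> 'data'

Decoded: "hello bar foo foo data"


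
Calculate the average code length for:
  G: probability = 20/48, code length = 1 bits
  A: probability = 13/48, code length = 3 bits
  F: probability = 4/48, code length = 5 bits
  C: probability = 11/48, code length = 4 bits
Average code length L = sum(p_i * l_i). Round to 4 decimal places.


Weighted contributions p_i * l_i:
  G: (20/48) * 1 = 20/48
  A: (13/48) * 3 = 39/48
  F: (4/48) * 5 = 20/48
  C: (11/48) * 4 = 44/48
Sum = (20 + 39 + 20 + 44)/48 = 123/48

L = 123/48 = 2.5625 bits/symbol


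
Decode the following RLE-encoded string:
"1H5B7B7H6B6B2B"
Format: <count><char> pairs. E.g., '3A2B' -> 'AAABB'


Expanding each <count><char> pair:
  1H -> 'H'
  5B -> 'BBBBB'
  7B -> 'BBBBBBB'
  7H -> 'HHHHHHH'
  6B -> 'BBBBBB'
  6B -> 'BBBBBB'
  2B -> 'BB'

Decoded = HBBBBBBBBBBBBHHHHHHHBBBBBBBBBBBBBB


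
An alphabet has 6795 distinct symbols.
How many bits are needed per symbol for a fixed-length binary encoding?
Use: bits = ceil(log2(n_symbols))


log2(6795) = 12.7303
Bracket: 2^12 = 4096 < 6795 <= 2^13 = 8192
So ceil(log2(6795)) = 13

bits = ceil(log2(6795)) = ceil(12.7303) = 13 bits


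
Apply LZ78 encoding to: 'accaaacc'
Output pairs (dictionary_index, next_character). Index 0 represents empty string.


LZ78 encoding steps:
Dictionary: {0: ''}
Step 1: w='' (idx 0), next='a' -> output (0, 'a'), add 'a' as idx 1
Step 2: w='' (idx 0), next='c' -> output (0, 'c'), add 'c' as idx 2
Step 3: w='c' (idx 2), next='a' -> output (2, 'a'), add 'ca' as idx 3
Step 4: w='a' (idx 1), next='a' -> output (1, 'a'), add 'aa' as idx 4
Step 5: w='c' (idx 2), next='c' -> output (2, 'c'), add 'cc' as idx 5


Encoded: [(0, 'a'), (0, 'c'), (2, 'a'), (1, 'a'), (2, 'c')]


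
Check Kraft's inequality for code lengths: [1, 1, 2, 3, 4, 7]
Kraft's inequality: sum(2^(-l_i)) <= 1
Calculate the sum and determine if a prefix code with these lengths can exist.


Sum = 2^(-1) + 2^(-1) + 2^(-2) + 2^(-3) + 2^(-4) + 2^(-7)
    = 0.5 + 0.5 + 0.25 + 0.125 + 0.0625 + 0.0078125
    = 185/128 = 1.4453125
Since 1.4453125 > 1, Kraft's inequality is NOT satisfied.
A prefix code with these lengths CANNOT exist.

Kraft sum = 1.4453125. Not satisfied.


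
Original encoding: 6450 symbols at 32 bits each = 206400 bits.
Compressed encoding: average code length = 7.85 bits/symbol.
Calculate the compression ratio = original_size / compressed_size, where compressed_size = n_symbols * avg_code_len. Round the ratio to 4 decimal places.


original_size = n_symbols * orig_bits = 6450 * 32 = 206400 bits
compressed_size = n_symbols * avg_code_len = 6450 * 7.85 = 50632.5 bits
ratio = original_size / compressed_size = 206400 / 50632.5 = 4.0764

Compression ratio = 4.0764


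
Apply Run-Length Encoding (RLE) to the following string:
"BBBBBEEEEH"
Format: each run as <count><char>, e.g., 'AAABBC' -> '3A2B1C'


Scanning runs left to right:
  i=0: run of 'B' x 5 -> '5B'
  i=5: run of 'E' x 4 -> '4E'
  i=9: run of 'H' x 1 -> '1H'

RLE = 5B4E1H


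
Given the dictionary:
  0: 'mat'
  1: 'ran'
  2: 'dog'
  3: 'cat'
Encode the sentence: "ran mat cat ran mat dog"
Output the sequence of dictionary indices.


Look up each word in the dictionary:
  'ran' -> 1
  'mat' -> 0
  'cat' -> 3
  'ran' -> 1
  'mat' -> 0
  'dog' -> 2

Encoded: [1, 0, 3, 1, 0, 2]


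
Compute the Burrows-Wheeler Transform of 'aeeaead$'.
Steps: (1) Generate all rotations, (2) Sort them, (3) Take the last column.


Rotations (sorted):
  0: $aeeaead -> last char: d
  1: ad$aeeae -> last char: e
  2: aead$aee -> last char: e
  3: aeeaead$ -> last char: $
  4: d$aeeaea -> last char: a
  5: ead$aeea -> last char: a
  6: eaead$ae -> last char: e
  7: eeaead$a -> last char: a


BWT = dee$aaea


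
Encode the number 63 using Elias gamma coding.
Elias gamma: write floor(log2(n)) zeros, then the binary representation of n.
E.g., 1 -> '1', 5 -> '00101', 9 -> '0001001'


num_bits = floor(log2(63)) + 1 = 6
leading_zeros = num_bits - 1 = 5
binary(63) = 111111

Elias gamma(63) = '00000' + '111111' = 00000111111 (11 bits)


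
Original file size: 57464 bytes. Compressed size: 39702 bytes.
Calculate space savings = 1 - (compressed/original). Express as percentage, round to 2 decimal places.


ratio = compressed/original = 39702/57464 = 0.690902
savings = 1 - ratio = 1 - 0.690902 = 0.309098
as a percentage: 0.309098 * 100 = 30.91%

Space savings = 1 - 39702/57464 = 30.91%


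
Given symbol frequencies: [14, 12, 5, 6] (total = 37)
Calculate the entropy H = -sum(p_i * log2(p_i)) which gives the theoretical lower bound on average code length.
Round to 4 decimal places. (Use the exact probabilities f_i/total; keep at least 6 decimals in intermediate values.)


Per-symbol terms -p_i * log2(p_i) with p_i = f_i/37:
  p = 14/37 = 0.378378: log2(p) = -1.402098, -p*log2(p) = 0.530524
  p = 12/37 = 0.324324: log2(p) = -1.624491, -p*log2(p) = 0.526862
  p = 5/37 = 0.135135: log2(p) = -2.887525, -p*log2(p) = 0.390206
  p = 6/37 = 0.162162: log2(p) = -2.624491, -p*log2(p) = 0.425593
H = 0.530524 + 0.526862 + 0.390206 + 0.425593 = 1.873185

H = 1.8732 bits/symbol


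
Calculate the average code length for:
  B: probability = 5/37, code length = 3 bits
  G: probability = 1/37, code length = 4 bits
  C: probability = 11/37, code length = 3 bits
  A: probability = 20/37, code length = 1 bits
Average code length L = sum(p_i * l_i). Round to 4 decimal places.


Weighted contributions p_i * l_i:
  B: (5/37) * 3 = 15/37
  G: (1/37) * 4 = 4/37
  C: (11/37) * 3 = 33/37
  A: (20/37) * 1 = 20/37
Sum = (15 + 4 + 33 + 20)/37 = 72/37

L = 72/37 = 1.9459 bits/symbol


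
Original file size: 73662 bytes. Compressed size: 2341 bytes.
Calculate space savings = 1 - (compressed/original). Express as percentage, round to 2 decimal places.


ratio = compressed/original = 2341/73662 = 0.03178
savings = 1 - ratio = 1 - 0.03178 = 0.96822
as a percentage: 0.96822 * 100 = 96.82%

Space savings = 1 - 2341/73662 = 96.82%


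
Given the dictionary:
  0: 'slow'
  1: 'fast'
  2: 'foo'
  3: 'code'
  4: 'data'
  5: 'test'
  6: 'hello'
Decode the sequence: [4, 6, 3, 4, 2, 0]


Look up each index in the dictionary:
  4 -> 'data'
  6 -> 'hello'
  3 -> 'code'
  4 -> 'data'
  2 -> 'foo'
  0 -> 'slow'

Decoded: "data hello code data foo slow"


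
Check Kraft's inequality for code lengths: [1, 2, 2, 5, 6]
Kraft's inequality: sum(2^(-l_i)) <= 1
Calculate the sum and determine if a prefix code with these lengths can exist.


Sum = 2^(-1) + 2^(-2) + 2^(-2) + 2^(-5) + 2^(-6)
    = 0.5 + 0.25 + 0.25 + 0.03125 + 0.015625
    = 67/64 = 1.046875
Since 1.046875 > 1, Kraft's inequality is NOT satisfied.
A prefix code with these lengths CANNOT exist.

Kraft sum = 1.046875. Not satisfied.


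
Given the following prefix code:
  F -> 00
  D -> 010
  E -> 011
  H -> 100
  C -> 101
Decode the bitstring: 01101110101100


Decoding step by step:
Bits 011 -> E
Bits 011 -> E
Bits 101 -> C
Bits 011 -> E
Bits 00 -> F


Decoded message: EECEF


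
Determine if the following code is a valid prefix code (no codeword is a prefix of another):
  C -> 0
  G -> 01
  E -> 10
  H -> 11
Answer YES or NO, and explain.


Checking each pair (does one codeword prefix another?):
  C='0' vs G='01': prefix -- VIOLATION

NO -- this is NOT a valid prefix code. C (0) is a prefix of G (01).


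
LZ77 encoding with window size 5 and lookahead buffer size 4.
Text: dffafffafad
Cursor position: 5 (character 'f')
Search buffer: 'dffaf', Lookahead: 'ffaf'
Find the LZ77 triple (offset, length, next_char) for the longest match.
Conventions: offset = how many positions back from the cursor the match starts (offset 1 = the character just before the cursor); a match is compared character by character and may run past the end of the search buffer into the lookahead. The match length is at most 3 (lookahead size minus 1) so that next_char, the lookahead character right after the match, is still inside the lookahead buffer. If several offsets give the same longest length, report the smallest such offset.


Try each offset into the search buffer:
  offset=1 (pos 4, char 'f'): match length 2
  offset=2 (pos 3, char 'a'): match length 0
  offset=3 (pos 2, char 'f'): match length 1
  offset=4 (pos 1, char 'f'): match length 3
  offset=5 (pos 0, char 'd'): match length 0
Longest match has length 3 at offset 4.
next_char = character at position 5 + 3 = 8 -> 'f'

Best match: offset=4, length=3 (matching 'ffa' starting at position 1)
LZ77 triple: (4, 3, 'f')


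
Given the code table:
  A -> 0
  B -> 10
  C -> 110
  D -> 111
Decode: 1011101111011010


Decoding:
10 -> B
111 -> D
0 -> A
111 -> D
10 -> B
110 -> C
10 -> B


Result: BDADBCB


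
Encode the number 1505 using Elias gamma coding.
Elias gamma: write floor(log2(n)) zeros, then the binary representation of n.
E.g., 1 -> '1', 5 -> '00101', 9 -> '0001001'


num_bits = floor(log2(1505)) + 1 = 11
leading_zeros = num_bits - 1 = 10
binary(1505) = 10111100001

Elias gamma(1505) = '0000000000' + '10111100001' = 000000000010111100001 (21 bits)


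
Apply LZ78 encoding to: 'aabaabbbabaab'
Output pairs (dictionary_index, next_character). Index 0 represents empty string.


LZ78 encoding steps:
Dictionary: {0: ''}
Step 1: w='' (idx 0), next='a' -> output (0, 'a'), add 'a' as idx 1
Step 2: w='a' (idx 1), next='b' -> output (1, 'b'), add 'ab' as idx 2
Step 3: w='a' (idx 1), next='a' -> output (1, 'a'), add 'aa' as idx 3
Step 4: w='' (idx 0), next='b' -> output (0, 'b'), add 'b' as idx 4
Step 5: w='b' (idx 4), next='b' -> output (4, 'b'), add 'bb' as idx 5
Step 6: w='ab' (idx 2), next='a' -> output (2, 'a'), add 'aba' as idx 6
Step 7: w='ab' (idx 2), end of input -> output (2, '')


Encoded: [(0, 'a'), (1, 'b'), (1, 'a'), (0, 'b'), (4, 'b'), (2, 'a'), (2, '')]


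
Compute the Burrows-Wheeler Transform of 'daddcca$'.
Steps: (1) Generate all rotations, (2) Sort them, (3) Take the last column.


Rotations (sorted):
  0: $daddcca -> last char: a
  1: a$daddcc -> last char: c
  2: addcca$d -> last char: d
  3: ca$daddc -> last char: c
  4: cca$dadd -> last char: d
  5: daddcca$ -> last char: $
  6: dcca$dad -> last char: d
  7: ddcca$da -> last char: a


BWT = acdcd$da


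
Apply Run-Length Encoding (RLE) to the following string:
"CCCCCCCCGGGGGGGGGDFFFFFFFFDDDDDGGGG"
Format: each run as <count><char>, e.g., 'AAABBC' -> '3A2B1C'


Scanning runs left to right:
  i=0: run of 'C' x 8 -> '8C'
  i=8: run of 'G' x 9 -> '9G'
  i=17: run of 'D' x 1 -> '1D'
  i=18: run of 'F' x 8 -> '8F'
  i=26: run of 'D' x 5 -> '5D'
  i=31: run of 'G' x 4 -> '4G'

RLE = 8C9G1D8F5D4G


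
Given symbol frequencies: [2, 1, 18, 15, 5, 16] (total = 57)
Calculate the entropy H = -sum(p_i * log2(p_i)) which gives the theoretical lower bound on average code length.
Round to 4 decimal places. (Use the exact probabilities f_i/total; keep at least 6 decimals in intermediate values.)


Per-symbol terms -p_i * log2(p_i) with p_i = f_i/57:
  p = 2/57 = 0.035088: log2(p) = -4.832890, -p*log2(p) = 0.169575
  p = 1/57 = 0.017544: log2(p) = -5.832890, -p*log2(p) = 0.102331
  p = 18/57 = 0.315789: log2(p) = -1.662965, -p*log2(p) = 0.525147
  p = 15/57 = 0.263158: log2(p) = -1.925999, -p*log2(p) = 0.506842
  p = 5/57 = 0.087719: log2(p) = -3.510962, -p*log2(p) = 0.307979
  p = 16/57 = 0.280702: log2(p) = -1.832890, -p*log2(p) = 0.514495
H = 0.169575 + 0.102331 + 0.525147 + 0.506842 + 0.307979 + 0.514495 = 2.126369

H = 2.1264 bits/symbol


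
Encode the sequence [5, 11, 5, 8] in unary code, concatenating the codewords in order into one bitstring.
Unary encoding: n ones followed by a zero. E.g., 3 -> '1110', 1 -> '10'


Encode each number as n ones followed by a terminating 0:
  5 -> 111110 (6 bits)
  11 -> 111111111110 (12 bits)
  5 -> 111110 (6 bits)
  8 -> 111111110 (9 bits)
Total length = 6 + 12 + 6 + 9 = 33 bits.

Unary([5, 11, 5, 8]) = 111110111111111110111110111111110 (33 bits)


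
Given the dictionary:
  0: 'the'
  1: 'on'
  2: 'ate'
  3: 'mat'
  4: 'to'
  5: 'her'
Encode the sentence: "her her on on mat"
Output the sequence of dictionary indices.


Look up each word in the dictionary:
  'her' -> 5
  'her' -> 5
  'on' -> 1
  'on' -> 1
  'mat' -> 3

Encoded: [5, 5, 1, 1, 3]


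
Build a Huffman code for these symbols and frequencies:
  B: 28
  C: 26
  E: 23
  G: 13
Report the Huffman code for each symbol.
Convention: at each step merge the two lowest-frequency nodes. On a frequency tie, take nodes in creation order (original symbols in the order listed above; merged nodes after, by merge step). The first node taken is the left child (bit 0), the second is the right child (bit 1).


Huffman tree construction:
Step 1: Merge G(13) + E(23) = 36
Step 2: Merge C(26) + B(28) = 54
Step 3: Merge (G+E)(36) + (C+B)(54) = 90
Read each symbol's code off the tree from the root (left child = 0, right child = 1).

Codes:
  B: 11 (length 2)
  C: 10 (length 2)
  E: 01 (length 2)
  G: 00 (length 2)
Average code length: 180/90 = 2.0000 bits/symbol


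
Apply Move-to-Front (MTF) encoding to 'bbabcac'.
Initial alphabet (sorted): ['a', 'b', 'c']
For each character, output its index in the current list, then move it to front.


MTF encoding:
'b': index 1 in ['a', 'b', 'c'] -> ['b', 'a', 'c']
'b': index 0 in ['b', 'a', 'c'] -> ['b', 'a', 'c']
'a': index 1 in ['b', 'a', 'c'] -> ['a', 'b', 'c']
'b': index 1 in ['a', 'b', 'c'] -> ['b', 'a', 'c']
'c': index 2 in ['b', 'a', 'c'] -> ['c', 'b', 'a']
'a': index 2 in ['c', 'b', 'a'] -> ['a', 'c', 'b']
'c': index 1 in ['a', 'c', 'b'] -> ['c', 'a', 'b']


Output: [1, 0, 1, 1, 2, 2, 1]


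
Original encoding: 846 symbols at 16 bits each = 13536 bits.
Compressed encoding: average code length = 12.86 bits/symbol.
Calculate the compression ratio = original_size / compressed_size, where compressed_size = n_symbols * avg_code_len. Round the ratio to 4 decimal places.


original_size = n_symbols * orig_bits = 846 * 16 = 13536 bits
compressed_size = n_symbols * avg_code_len = 846 * 12.86 = 10879.56 bits
ratio = original_size / compressed_size = 13536 / 10879.56 = 1.2442

Compression ratio = 1.2442


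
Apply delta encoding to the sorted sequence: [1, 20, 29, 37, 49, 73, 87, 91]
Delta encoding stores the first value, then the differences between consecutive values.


First value: 1
Deltas:
  20 - 1 = 19
  29 - 20 = 9
  37 - 29 = 8
  49 - 37 = 12
  73 - 49 = 24
  87 - 73 = 14
  91 - 87 = 4


Delta encoded: [1, 19, 9, 8, 12, 24, 14, 4]


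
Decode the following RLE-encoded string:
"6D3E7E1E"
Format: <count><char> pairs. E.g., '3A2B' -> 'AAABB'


Expanding each <count><char> pair:
  6D -> 'DDDDDD'
  3E -> 'EEE'
  7E -> 'EEEEEEE'
  1E -> 'E'

Decoded = DDDDDDEEEEEEEEEEE


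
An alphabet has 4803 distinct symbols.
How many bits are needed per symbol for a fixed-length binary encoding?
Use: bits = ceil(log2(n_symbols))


log2(4803) = 12.2297
Bracket: 2^12 = 4096 < 4803 <= 2^13 = 8192
So ceil(log2(4803)) = 13

bits = ceil(log2(4803)) = ceil(12.2297) = 13 bits


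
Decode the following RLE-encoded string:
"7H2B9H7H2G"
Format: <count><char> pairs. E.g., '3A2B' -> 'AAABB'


Expanding each <count><char> pair:
  7H -> 'HHHHHHH'
  2B -> 'BB'
  9H -> 'HHHHHHHHH'
  7H -> 'HHHHHHH'
  2G -> 'GG'

Decoded = HHHHHHHBBHHHHHHHHHHHHHHHHGG


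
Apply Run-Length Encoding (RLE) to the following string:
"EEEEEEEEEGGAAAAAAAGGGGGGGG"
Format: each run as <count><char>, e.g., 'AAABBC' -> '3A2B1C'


Scanning runs left to right:
  i=0: run of 'E' x 9 -> '9E'
  i=9: run of 'G' x 2 -> '2G'
  i=11: run of 'A' x 7 -> '7A'
  i=18: run of 'G' x 8 -> '8G'

RLE = 9E2G7A8G


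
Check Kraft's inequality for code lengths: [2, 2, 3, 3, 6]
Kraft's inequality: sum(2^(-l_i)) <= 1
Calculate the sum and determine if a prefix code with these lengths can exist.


Sum = 2^(-2) + 2^(-2) + 2^(-3) + 2^(-3) + 2^(-6)
    = 0.25 + 0.25 + 0.125 + 0.125 + 0.015625
    = 49/64 = 0.765625
Since 0.765625 <= 1, Kraft's inequality IS satisfied.
A prefix code with these lengths CAN exist.

Kraft sum = 0.765625. Satisfied.


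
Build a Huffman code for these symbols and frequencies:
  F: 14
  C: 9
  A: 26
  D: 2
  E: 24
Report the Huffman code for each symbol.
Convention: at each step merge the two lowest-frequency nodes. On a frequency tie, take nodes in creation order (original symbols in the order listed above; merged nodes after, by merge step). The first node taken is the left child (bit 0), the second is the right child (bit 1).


Huffman tree construction:
Step 1: Merge D(2) + C(9) = 11
Step 2: Merge (D+C)(11) + F(14) = 25
Step 3: Merge E(24) + ((D+C)+F)(25) = 49
Step 4: Merge A(26) + (E+((D+C)+F))(49) = 75
Read each symbol's code off the tree from the root (left child = 0, right child = 1).

Codes:
  F: 111 (length 3)
  C: 1101 (length 4)
  A: 0 (length 1)
  D: 1100 (length 4)
  E: 10 (length 2)
Average code length: 160/75 = 2.1333 bits/symbol


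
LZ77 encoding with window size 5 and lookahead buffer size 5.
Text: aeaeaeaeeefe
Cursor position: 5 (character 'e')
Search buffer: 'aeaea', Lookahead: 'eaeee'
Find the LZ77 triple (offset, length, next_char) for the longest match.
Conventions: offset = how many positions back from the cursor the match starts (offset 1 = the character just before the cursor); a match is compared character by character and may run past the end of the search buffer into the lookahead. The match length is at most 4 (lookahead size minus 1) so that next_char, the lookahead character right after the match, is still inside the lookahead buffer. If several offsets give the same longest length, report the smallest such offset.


Try each offset into the search buffer:
  offset=1 (pos 4, char 'a'): match length 0
  offset=2 (pos 3, char 'e'): match length 3
  offset=3 (pos 2, char 'a'): match length 0
  offset=4 (pos 1, char 'e'): match length 3
  offset=5 (pos 0, char 'a'): match length 0
Longest match has length 3, found at offsets 2, 4; take the smallest, offset 2.
next_char = character at position 5 + 3 = 8 -> 'e'

Best match: offset=2, length=3 (matching 'eae' starting at position 3)
LZ77 triple: (2, 3, 'e')


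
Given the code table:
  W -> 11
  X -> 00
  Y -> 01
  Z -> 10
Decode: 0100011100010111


Decoding:
01 -> Y
00 -> X
01 -> Y
11 -> W
00 -> X
01 -> Y
01 -> Y
11 -> W


Result: YXYWXYYW


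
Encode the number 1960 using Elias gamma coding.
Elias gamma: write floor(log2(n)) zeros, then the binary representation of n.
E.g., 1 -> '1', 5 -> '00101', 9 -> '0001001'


num_bits = floor(log2(1960)) + 1 = 11
leading_zeros = num_bits - 1 = 10
binary(1960) = 11110101000

Elias gamma(1960) = '0000000000' + '11110101000' = 000000000011110101000 (21 bits)


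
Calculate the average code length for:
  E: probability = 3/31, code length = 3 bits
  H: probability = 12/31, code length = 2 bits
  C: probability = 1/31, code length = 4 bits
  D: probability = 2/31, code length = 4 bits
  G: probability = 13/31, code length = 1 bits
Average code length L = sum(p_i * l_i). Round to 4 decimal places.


Weighted contributions p_i * l_i:
  E: (3/31) * 3 = 9/31
  H: (12/31) * 2 = 24/31
  C: (1/31) * 4 = 4/31
  D: (2/31) * 4 = 8/31
  G: (13/31) * 1 = 13/31
Sum = (9 + 24 + 4 + 8 + 13)/31 = 58/31

L = 58/31 = 1.8710 bits/symbol


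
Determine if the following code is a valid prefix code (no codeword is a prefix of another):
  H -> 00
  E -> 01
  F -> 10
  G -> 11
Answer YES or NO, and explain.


Checking each pair (does one codeword prefix another?):
  H='00' vs E='01': no prefix
  H='00' vs F='10': no prefix
  H='00' vs G='11': no prefix
  E='01' vs H='00': no prefix
  E='01' vs F='10': no prefix
  E='01' vs G='11': no prefix
  F='10' vs H='00': no prefix
  F='10' vs E='01': no prefix
  F='10' vs G='11': no prefix
  G='11' vs H='00': no prefix
  G='11' vs E='01': no prefix
  G='11' vs F='10': no prefix
No violation found over all pairs.

YES -- this is a valid prefix code. No codeword is a prefix of any other codeword.


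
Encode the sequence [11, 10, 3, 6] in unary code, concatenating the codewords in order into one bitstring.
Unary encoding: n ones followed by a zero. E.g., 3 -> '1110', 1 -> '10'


Encode each number as n ones followed by a terminating 0:
  11 -> 111111111110 (12 bits)
  10 -> 11111111110 (11 bits)
  3 -> 1110 (4 bits)
  6 -> 1111110 (7 bits)
Total length = 12 + 11 + 4 + 7 = 34 bits.

Unary([11, 10, 3, 6]) = 1111111111101111111111011101111110 (34 bits)


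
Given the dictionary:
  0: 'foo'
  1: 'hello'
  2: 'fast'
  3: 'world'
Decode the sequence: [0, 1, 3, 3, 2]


Look up each index in the dictionary:
  0 -> 'foo'
  1 -> 'hello'
  3 -> 'world'
  3 -> 'world'
  2 -> 'fast'

Decoded: "foo hello world world fast"


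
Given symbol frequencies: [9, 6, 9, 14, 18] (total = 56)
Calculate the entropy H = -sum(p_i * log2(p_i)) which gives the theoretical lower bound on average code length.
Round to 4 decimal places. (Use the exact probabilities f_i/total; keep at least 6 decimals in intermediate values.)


Per-symbol terms -p_i * log2(p_i) with p_i = f_i/56:
  p = 9/56 = 0.160714: log2(p) = -2.637430, -p*log2(p) = 0.423873
  p = 6/56 = 0.107143: log2(p) = -3.222392, -p*log2(p) = 0.345256
  p = 9/56 = 0.160714: log2(p) = -2.637430, -p*log2(p) = 0.423873
  p = 14/56 = 0.250000: log2(p) = -2.000000, -p*log2(p) = 0.500000
  p = 18/56 = 0.321429: log2(p) = -1.637430, -p*log2(p) = 0.526317
H = 0.423873 + 0.345256 + 0.423873 + 0.500000 + 0.526317 = 2.219319

H = 2.2193 bits/symbol


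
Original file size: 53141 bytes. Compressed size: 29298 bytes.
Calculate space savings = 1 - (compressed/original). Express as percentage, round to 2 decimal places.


ratio = compressed/original = 29298/53141 = 0.551326
savings = 1 - ratio = 1 - 0.551326 = 0.448674
as a percentage: 0.448674 * 100 = 44.87%

Space savings = 1 - 29298/53141 = 44.87%


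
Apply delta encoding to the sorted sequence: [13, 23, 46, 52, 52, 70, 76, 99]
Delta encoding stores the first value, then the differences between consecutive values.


First value: 13
Deltas:
  23 - 13 = 10
  46 - 23 = 23
  52 - 46 = 6
  52 - 52 = 0
  70 - 52 = 18
  76 - 70 = 6
  99 - 76 = 23


Delta encoded: [13, 10, 23, 6, 0, 18, 6, 23]


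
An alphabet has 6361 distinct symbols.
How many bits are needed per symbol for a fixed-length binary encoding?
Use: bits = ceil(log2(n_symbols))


log2(6361) = 12.635
Bracket: 2^12 = 4096 < 6361 <= 2^13 = 8192
So ceil(log2(6361)) = 13

bits = ceil(log2(6361)) = ceil(12.635) = 13 bits


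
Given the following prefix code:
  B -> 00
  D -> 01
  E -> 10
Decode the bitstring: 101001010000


Decoding step by step:
Bits 10 -> E
Bits 10 -> E
Bits 01 -> D
Bits 01 -> D
Bits 00 -> B
Bits 00 -> B


Decoded message: EEDDBB


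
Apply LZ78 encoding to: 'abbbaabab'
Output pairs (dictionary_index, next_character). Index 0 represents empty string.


LZ78 encoding steps:
Dictionary: {0: ''}
Step 1: w='' (idx 0), next='a' -> output (0, 'a'), add 'a' as idx 1
Step 2: w='' (idx 0), next='b' -> output (0, 'b'), add 'b' as idx 2
Step 3: w='b' (idx 2), next='b' -> output (2, 'b'), add 'bb' as idx 3
Step 4: w='a' (idx 1), next='a' -> output (1, 'a'), add 'aa' as idx 4
Step 5: w='b' (idx 2), next='a' -> output (2, 'a'), add 'ba' as idx 5
Step 6: w='b' (idx 2), end of input -> output (2, '')


Encoded: [(0, 'a'), (0, 'b'), (2, 'b'), (1, 'a'), (2, 'a'), (2, '')]


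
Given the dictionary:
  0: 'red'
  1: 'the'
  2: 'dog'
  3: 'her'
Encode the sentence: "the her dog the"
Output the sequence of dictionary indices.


Look up each word in the dictionary:
  'the' -> 1
  'her' -> 3
  'dog' -> 2
  'the' -> 1

Encoded: [1, 3, 2, 1]


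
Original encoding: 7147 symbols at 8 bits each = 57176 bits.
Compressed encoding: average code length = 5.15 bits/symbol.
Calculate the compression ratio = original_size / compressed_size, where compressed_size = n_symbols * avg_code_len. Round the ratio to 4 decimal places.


original_size = n_symbols * orig_bits = 7147 * 8 = 57176 bits
compressed_size = n_symbols * avg_code_len = 7147 * 5.15 = 36807.05 bits
ratio = original_size / compressed_size = 57176 / 36807.05 = 1.5534

Compression ratio = 1.5534


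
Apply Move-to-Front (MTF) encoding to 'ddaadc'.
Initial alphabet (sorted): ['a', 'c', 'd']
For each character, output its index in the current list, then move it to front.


MTF encoding:
'd': index 2 in ['a', 'c', 'd'] -> ['d', 'a', 'c']
'd': index 0 in ['d', 'a', 'c'] -> ['d', 'a', 'c']
'a': index 1 in ['d', 'a', 'c'] -> ['a', 'd', 'c']
'a': index 0 in ['a', 'd', 'c'] -> ['a', 'd', 'c']
'd': index 1 in ['a', 'd', 'c'] -> ['d', 'a', 'c']
'c': index 2 in ['d', 'a', 'c'] -> ['c', 'd', 'a']


Output: [2, 0, 1, 0, 1, 2]


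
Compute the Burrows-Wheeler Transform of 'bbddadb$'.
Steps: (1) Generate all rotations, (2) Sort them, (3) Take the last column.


Rotations (sorted):
  0: $bbddadb -> last char: b
  1: adb$bbdd -> last char: d
  2: b$bbddad -> last char: d
  3: bbddadb$ -> last char: $
  4: bddadb$b -> last char: b
  5: dadb$bbd -> last char: d
  6: db$bbdda -> last char: a
  7: ddadb$bb -> last char: b


BWT = bdd$bdab


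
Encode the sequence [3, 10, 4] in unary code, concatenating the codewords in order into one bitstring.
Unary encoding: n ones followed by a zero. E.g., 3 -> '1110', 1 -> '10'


Encode each number as n ones followed by a terminating 0:
  3 -> 1110 (4 bits)
  10 -> 11111111110 (11 bits)
  4 -> 11110 (5 bits)
Total length = 4 + 11 + 5 = 20 bits.

Unary([3, 10, 4]) = 11101111111111011110 (20 bits)


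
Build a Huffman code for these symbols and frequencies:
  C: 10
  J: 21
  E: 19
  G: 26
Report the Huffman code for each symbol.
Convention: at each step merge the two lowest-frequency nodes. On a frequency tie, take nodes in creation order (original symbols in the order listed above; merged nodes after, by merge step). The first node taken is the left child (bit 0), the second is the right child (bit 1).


Huffman tree construction:
Step 1: Merge C(10) + E(19) = 29
Step 2: Merge J(21) + G(26) = 47
Step 3: Merge (C+E)(29) + (J+G)(47) = 76
Read each symbol's code off the tree from the root (left child = 0, right child = 1).

Codes:
  C: 00 (length 2)
  J: 10 (length 2)
  E: 01 (length 2)
  G: 11 (length 2)
Average code length: 152/76 = 2.0000 bits/symbol


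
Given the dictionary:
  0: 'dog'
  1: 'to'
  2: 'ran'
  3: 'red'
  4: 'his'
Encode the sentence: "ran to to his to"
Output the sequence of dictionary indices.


Look up each word in the dictionary:
  'ran' -> 2
  'to' -> 1
  'to' -> 1
  'his' -> 4
  'to' -> 1

Encoded: [2, 1, 1, 4, 1]


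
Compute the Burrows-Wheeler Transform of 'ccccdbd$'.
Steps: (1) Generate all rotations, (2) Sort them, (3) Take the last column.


Rotations (sorted):
  0: $ccccdbd -> last char: d
  1: bd$ccccd -> last char: d
  2: ccccdbd$ -> last char: $
  3: cccdbd$c -> last char: c
  4: ccdbd$cc -> last char: c
  5: cdbd$ccc -> last char: c
  6: d$ccccdb -> last char: b
  7: dbd$cccc -> last char: c


BWT = dd$cccbc


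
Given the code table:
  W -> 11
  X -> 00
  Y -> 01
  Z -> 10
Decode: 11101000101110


Decoding:
11 -> W
10 -> Z
10 -> Z
00 -> X
10 -> Z
11 -> W
10 -> Z


Result: WZZXZWZ


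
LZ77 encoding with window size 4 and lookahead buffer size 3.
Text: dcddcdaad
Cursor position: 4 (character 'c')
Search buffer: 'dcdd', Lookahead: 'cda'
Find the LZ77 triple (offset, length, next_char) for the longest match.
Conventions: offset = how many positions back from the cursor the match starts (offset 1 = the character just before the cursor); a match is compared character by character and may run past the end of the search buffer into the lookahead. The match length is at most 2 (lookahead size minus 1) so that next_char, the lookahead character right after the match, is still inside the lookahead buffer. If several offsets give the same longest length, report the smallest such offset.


Try each offset into the search buffer:
  offset=1 (pos 3, char 'd'): match length 0
  offset=2 (pos 2, char 'd'): match length 0
  offset=3 (pos 1, char 'c'): match length 2
  offset=4 (pos 0, char 'd'): match length 0
Longest match has length 2 at offset 3.
next_char = character at position 4 + 2 = 6 -> 'a'

Best match: offset=3, length=2 (matching 'cd' starting at position 1)
LZ77 triple: (3, 2, 'a')


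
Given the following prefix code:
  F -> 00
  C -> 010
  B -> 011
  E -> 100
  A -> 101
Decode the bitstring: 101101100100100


Decoding step by step:
Bits 101 -> A
Bits 101 -> A
Bits 100 -> E
Bits 100 -> E
Bits 100 -> E


Decoded message: AAEEE


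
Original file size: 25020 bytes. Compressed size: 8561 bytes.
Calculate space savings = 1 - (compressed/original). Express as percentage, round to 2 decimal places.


ratio = compressed/original = 8561/25020 = 0.342166
savings = 1 - ratio = 1 - 0.342166 = 0.657834
as a percentage: 0.657834 * 100 = 65.78%

Space savings = 1 - 8561/25020 = 65.78%


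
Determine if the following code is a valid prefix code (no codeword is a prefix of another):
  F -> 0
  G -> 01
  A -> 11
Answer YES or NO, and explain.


Checking each pair (does one codeword prefix another?):
  F='0' vs G='01': prefix -- VIOLATION

NO -- this is NOT a valid prefix code. F (0) is a prefix of G (01).


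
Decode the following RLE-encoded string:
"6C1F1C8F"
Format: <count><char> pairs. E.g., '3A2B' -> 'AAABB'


Expanding each <count><char> pair:
  6C -> 'CCCCCC'
  1F -> 'F'
  1C -> 'C'
  8F -> 'FFFFFFFF'

Decoded = CCCCCCFCFFFFFFFF


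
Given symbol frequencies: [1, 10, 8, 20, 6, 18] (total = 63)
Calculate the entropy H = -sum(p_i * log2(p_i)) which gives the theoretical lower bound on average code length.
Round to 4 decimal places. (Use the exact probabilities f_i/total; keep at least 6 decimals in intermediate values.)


Per-symbol terms -p_i * log2(p_i) with p_i = f_i/63:
  p = 1/63 = 0.015873: log2(p) = -5.977280, -p*log2(p) = 0.094877
  p = 10/63 = 0.158730: log2(p) = -2.655352, -p*log2(p) = 0.421484
  p = 8/63 = 0.126984: log2(p) = -2.977280, -p*log2(p) = 0.378067
  p = 20/63 = 0.317460: log2(p) = -1.655352, -p*log2(p) = 0.525509
  p = 6/63 = 0.095238: log2(p) = -3.392317, -p*log2(p) = 0.323078
  p = 18/63 = 0.285714: log2(p) = -1.807355, -p*log2(p) = 0.516387
H = 0.094877 + 0.421484 + 0.378067 + 0.525509 + 0.323078 + 0.516387 = 2.259402

H = 2.2594 bits/symbol


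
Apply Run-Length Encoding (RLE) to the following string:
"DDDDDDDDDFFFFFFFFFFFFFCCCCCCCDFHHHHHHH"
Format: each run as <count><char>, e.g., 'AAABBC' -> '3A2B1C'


Scanning runs left to right:
  i=0: run of 'D' x 9 -> '9D'
  i=9: run of 'F' x 13 -> '13F'
  i=22: run of 'C' x 7 -> '7C'
  i=29: run of 'D' x 1 -> '1D'
  i=30: run of 'F' x 1 -> '1F'
  i=31: run of 'H' x 7 -> '7H'

RLE = 9D13F7C1D1F7H


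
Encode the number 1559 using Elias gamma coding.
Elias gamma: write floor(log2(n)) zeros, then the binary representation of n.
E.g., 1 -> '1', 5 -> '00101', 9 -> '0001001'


num_bits = floor(log2(1559)) + 1 = 11
leading_zeros = num_bits - 1 = 10
binary(1559) = 11000010111

Elias gamma(1559) = '0000000000' + '11000010111' = 000000000011000010111 (21 bits)


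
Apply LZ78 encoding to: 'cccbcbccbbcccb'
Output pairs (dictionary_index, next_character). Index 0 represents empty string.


LZ78 encoding steps:
Dictionary: {0: ''}
Step 1: w='' (idx 0), next='c' -> output (0, 'c'), add 'c' as idx 1
Step 2: w='c' (idx 1), next='c' -> output (1, 'c'), add 'cc' as idx 2
Step 3: w='' (idx 0), next='b' -> output (0, 'b'), add 'b' as idx 3
Step 4: w='c' (idx 1), next='b' -> output (1, 'b'), add 'cb' as idx 4
Step 5: w='cc' (idx 2), next='b' -> output (2, 'b'), add 'ccb' as idx 5
Step 6: w='b' (idx 3), next='c' -> output (3, 'c'), add 'bc' as idx 6
Step 7: w='ccb' (idx 5), end of input -> output (5, '')


Encoded: [(0, 'c'), (1, 'c'), (0, 'b'), (1, 'b'), (2, 'b'), (3, 'c'), (5, '')]


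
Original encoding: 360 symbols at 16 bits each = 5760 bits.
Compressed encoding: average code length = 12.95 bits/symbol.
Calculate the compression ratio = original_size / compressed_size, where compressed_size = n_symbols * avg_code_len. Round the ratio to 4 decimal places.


original_size = n_symbols * orig_bits = 360 * 16 = 5760 bits
compressed_size = n_symbols * avg_code_len = 360 * 12.95 = 4662.0 bits
ratio = original_size / compressed_size = 5760 / 4662.0 = 1.2355

Compression ratio = 1.2355


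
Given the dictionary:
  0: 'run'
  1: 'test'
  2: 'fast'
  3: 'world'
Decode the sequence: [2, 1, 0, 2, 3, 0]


Look up each index in the dictionary:
  2 -> 'fast'
  1 -> 'test'
  0 -> 'run'
  2 -> 'fast'
  3 -> 'world'
  0 -> 'run'

Decoded: "fast test run fast world run"


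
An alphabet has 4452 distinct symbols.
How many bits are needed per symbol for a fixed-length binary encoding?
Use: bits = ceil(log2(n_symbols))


log2(4452) = 12.1202
Bracket: 2^12 = 4096 < 4452 <= 2^13 = 8192
So ceil(log2(4452)) = 13

bits = ceil(log2(4452)) = ceil(12.1202) = 13 bits


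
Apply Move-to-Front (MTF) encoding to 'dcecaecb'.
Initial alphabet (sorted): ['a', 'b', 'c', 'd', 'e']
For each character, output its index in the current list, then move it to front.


MTF encoding:
'd': index 3 in ['a', 'b', 'c', 'd', 'e'] -> ['d', 'a', 'b', 'c', 'e']
'c': index 3 in ['d', 'a', 'b', 'c', 'e'] -> ['c', 'd', 'a', 'b', 'e']
'e': index 4 in ['c', 'd', 'a', 'b', 'e'] -> ['e', 'c', 'd', 'a', 'b']
'c': index 1 in ['e', 'c', 'd', 'a', 'b'] -> ['c', 'e', 'd', 'a', 'b']
'a': index 3 in ['c', 'e', 'd', 'a', 'b'] -> ['a', 'c', 'e', 'd', 'b']
'e': index 2 in ['a', 'c', 'e', 'd', 'b'] -> ['e', 'a', 'c', 'd', 'b']
'c': index 2 in ['e', 'a', 'c', 'd', 'b'] -> ['c', 'e', 'a', 'd', 'b']
'b': index 4 in ['c', 'e', 'a', 'd', 'b'] -> ['b', 'c', 'e', 'a', 'd']


Output: [3, 3, 4, 1, 3, 2, 2, 4]


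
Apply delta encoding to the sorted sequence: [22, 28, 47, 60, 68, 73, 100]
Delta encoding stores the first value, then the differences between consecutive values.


First value: 22
Deltas:
  28 - 22 = 6
  47 - 28 = 19
  60 - 47 = 13
  68 - 60 = 8
  73 - 68 = 5
  100 - 73 = 27


Delta encoded: [22, 6, 19, 13, 8, 5, 27]


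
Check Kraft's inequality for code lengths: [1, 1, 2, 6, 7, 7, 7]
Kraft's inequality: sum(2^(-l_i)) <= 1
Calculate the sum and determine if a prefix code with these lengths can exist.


Sum = 2^(-1) + 2^(-1) + 2^(-2) + 2^(-6) + 2^(-7) + 2^(-7) + 2^(-7)
    = 0.5 + 0.5 + 0.25 + 0.015625 + 0.0078125 + 0.0078125 + 0.0078125
    = 165/128 = 1.2890625
Since 1.2890625 > 1, Kraft's inequality is NOT satisfied.
A prefix code with these lengths CANNOT exist.

Kraft sum = 1.2890625. Not satisfied.


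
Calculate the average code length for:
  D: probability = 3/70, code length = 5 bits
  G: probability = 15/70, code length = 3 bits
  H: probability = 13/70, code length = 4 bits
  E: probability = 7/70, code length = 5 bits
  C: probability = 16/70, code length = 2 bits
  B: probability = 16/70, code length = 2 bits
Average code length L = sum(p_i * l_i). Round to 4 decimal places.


Weighted contributions p_i * l_i:
  D: (3/70) * 5 = 15/70
  G: (15/70) * 3 = 45/70
  H: (13/70) * 4 = 52/70
  E: (7/70) * 5 = 35/70
  C: (16/70) * 2 = 32/70
  B: (16/70) * 2 = 32/70
Sum = (15 + 45 + 52 + 35 + 32 + 32)/70 = 211/70

L = 211/70 = 3.0143 bits/symbol


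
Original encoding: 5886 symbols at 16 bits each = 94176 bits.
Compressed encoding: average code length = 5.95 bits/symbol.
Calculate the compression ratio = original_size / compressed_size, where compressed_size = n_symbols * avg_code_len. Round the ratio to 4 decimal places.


original_size = n_symbols * orig_bits = 5886 * 16 = 94176 bits
compressed_size = n_symbols * avg_code_len = 5886 * 5.95 = 35021.7 bits
ratio = original_size / compressed_size = 94176 / 35021.7 = 2.6891

Compression ratio = 2.6891


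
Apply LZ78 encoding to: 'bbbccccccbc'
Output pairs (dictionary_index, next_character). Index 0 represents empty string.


LZ78 encoding steps:
Dictionary: {0: ''}
Step 1: w='' (idx 0), next='b' -> output (0, 'b'), add 'b' as idx 1
Step 2: w='b' (idx 1), next='b' -> output (1, 'b'), add 'bb' as idx 2
Step 3: w='' (idx 0), next='c' -> output (0, 'c'), add 'c' as idx 3
Step 4: w='c' (idx 3), next='c' -> output (3, 'c'), add 'cc' as idx 4
Step 5: w='cc' (idx 4), next='c' -> output (4, 'c'), add 'ccc' as idx 5
Step 6: w='b' (idx 1), next='c' -> output (1, 'c'), add 'bc' as idx 6


Encoded: [(0, 'b'), (1, 'b'), (0, 'c'), (3, 'c'), (4, 'c'), (1, 'c')]
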